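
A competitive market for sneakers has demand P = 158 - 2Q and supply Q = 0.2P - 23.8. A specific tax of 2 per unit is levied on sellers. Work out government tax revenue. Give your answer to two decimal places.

Rewriting supply in inverse form: P = 119 + 5Q.
Without the tax, 158 - 2Q = 119 + 5Q so Q* = 5.5714 and P* = 146.8571.
With the tax, sellers need 2 more per unit: 158 - 2Q = 119 + 5Q + 2, so Q_t = 5.2857. Buyers pay P_b = 147.4286; sellers receive P_s = P_b - 2 = 145.4286.
Revenue is the tax times quantity traded: 2 x 5.2857 = 10.5714.

10.57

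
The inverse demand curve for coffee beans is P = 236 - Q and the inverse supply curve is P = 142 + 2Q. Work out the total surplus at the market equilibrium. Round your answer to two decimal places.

1472.67

Equilibrium: 236 - Q = 142 + 2Q, so Q* = 31.3333 and P* = 204.6667.
Total surplus is the full triangle between the curves from 0 to Q*: (1/2)(31.3333)(236 - 142) = 1472.6667.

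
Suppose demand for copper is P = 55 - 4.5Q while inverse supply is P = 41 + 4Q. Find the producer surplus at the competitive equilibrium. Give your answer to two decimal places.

Setting demand equal to supply, 14 = 8.5Q, so Q* = 1.6471 and P* = 47.5882.
The supply curve's price intercept is 41, so PS = (1/2)(Q*)(P* - 41) = (1/2)(1.6471)(6.5882) = 5.4256.

5.43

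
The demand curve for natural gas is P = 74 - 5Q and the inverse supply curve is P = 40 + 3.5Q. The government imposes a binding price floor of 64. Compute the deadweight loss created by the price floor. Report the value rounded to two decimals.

17.00

Free-market equilibrium: 74 - 5Q = 40 + 3.5Q gives Q* = 4, P* = 54.
At P = 64, buyers demand (74 - 64)/5 = 2 while sellers would supply more, so the quantity traded is 2 at price 64.
At Q = 2 the demand price is 64 and the supply price is 47. Deadweight loss is the triangle between the curves from 2 to 4: (1/2)(64 - 47)(4 - 2) = 17.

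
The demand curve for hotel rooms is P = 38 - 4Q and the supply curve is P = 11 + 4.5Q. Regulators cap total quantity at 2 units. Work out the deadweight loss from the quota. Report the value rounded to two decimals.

Unrestricted equilibrium: Q* = (38 - 11)/(4 + 4.5) = 3.1765.
At Q = 2 the demand price is 38 - 4(2) = 30 and the supply price is 11 + 4.5(2) = 20.
Deadweight loss is the triangle between the curves from 2 to 3.1765: (1/2)(30 - 20)(3.1765 - 2) = 5.8824.

5.88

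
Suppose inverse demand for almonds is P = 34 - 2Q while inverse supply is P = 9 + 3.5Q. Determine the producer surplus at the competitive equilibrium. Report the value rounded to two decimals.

Setting demand equal to supply, 25 = 5.5Q, so Q* = 4.5455 and P* = 24.9091.
The supply curve's price intercept is 9, so PS = (1/2)(Q*)(P* - 9) = (1/2)(4.5455)(15.9091) = 36.157.

36.16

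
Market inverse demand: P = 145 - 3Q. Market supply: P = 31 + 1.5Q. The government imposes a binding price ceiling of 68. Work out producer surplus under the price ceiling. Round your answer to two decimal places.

Without the control, 145 - 3Q = 31 + 1.5Q so Q* = 25.3333 and P* = 69.
At P = 68, sellers supply (68 - 31)/1.5 = 24.6667 while buyers want more, so the quantity traded is 24.6667 at price 68.
PS is the triangle above supply below 68: (1/2)(24.6667)(68 - 31) = 456.3333.

456.33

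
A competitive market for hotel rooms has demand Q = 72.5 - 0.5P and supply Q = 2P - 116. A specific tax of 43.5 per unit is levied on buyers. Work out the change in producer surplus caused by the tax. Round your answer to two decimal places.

-227.07

Rewriting demand in inverse form: P = 145 - 2Q.
Rewriting supply in inverse form: P = 58 + 0.5Q.
Without the tax, 145 - 2Q = 58 + 0.5Q so Q* = 34.8 and P* = 75.4.
With the tax, buyers' net willingness to pay falls by 43.5: (145 - 43.5) - 2Q = 58 + 0.5Q, so Q_t = 17.4. Buyers pay P_b = 110.2; sellers receive P_s = P_b - 43.5 = 66.7.
Producers lose the trapezoid between P_s and P* out to Q_t plus the triangle from Q_t to Q*: change in PS = 75.69 - 302.76 = -227.07.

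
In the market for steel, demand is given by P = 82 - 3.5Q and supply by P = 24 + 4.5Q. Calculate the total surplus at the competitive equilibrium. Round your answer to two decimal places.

210.25

Set 82 - 3.5Q = 24 + 4.5Q, which gives 58 = 8Q, so Q* = 7.25 and P* = 82 - 3.5(7.25) = 56.625.
Total surplus is the full triangle between the curves from 0 to Q*: (1/2)(7.25)(82 - 24) = 210.25.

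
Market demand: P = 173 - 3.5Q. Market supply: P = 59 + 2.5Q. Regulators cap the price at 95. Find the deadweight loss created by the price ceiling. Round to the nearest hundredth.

63.48

Without the control, 173 - 3.5Q = 59 + 2.5Q so Q* = 19 and P* = 106.5.
At the ceiling price 95, quantity supplied is (95 - 59)/2.5 = 14.4; supply is the short side, so Q = 14.4 trades at P = 95.
The lost-trades triangle has base Q* - 14.4 = 4.6 and height equal to the gap between the curves at Q = 14.4, which is 122.6 - 95 = 27.6. DWL = (1/2)(4.6)(27.6) = 63.48.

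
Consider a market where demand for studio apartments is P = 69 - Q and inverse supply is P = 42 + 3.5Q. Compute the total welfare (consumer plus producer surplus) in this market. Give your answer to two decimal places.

Equilibrium: 69 - Q = 42 + 3.5Q, so Q* = 6 and P* = 63.
CS = (1/2)(6)(6) = 18 and PS = (1/2)(6)(21) = 63, so total surplus = 81.

81.00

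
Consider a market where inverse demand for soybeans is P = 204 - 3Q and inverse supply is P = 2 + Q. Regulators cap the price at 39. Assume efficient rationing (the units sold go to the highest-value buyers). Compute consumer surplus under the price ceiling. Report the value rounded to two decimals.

Free-market equilibrium: 204 - 3Q = 2 + Q gives Q* = 50.5, P* = 52.5.
At P = 39, sellers supply (39 - 2)/1 = 37 while buyers want more, so the quantity traded is 37 at price 39.
The demand price at Q = 37 is 93. CS is the trapezoid between demand and 39 over [0, 37]: (1/2)[(204 - 39) + (93 - 39)](37) = 4051.5.

4051.50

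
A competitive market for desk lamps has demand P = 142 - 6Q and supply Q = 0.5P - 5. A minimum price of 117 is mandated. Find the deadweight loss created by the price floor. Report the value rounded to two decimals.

Rewriting supply in inverse form: P = 10 + 2Q.
Without the control, 142 - 6Q = 10 + 2Q so Q* = 16.5 and P* = 43.
At the floor price 117, quantity demanded is (142 - 117)/6 = 4.1667; demand is the short side, so Q = 4.1667 trades at P = 117.
At Q = 4.1667 the demand price is 117 and the supply price is 18.3333. Deadweight loss is the triangle between the curves from 4.1667 to 16.5: (1/2)(117 - 18.3333)(16.5 - 4.1667) = 608.4444.

608.44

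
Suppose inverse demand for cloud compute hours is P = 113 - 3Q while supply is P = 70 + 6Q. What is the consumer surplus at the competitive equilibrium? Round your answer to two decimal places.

34.24

Equilibrium: 113 - 3Q = 70 + 6Q, so Q* = 4.7778 and P* = 98.6667.
CS is the area between the demand curve and P* from 0 to Q*: (1/2)(4.7778)(14.3333) = 34.2407.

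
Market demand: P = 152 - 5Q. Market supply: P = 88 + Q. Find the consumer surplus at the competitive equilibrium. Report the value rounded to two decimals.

Setting demand equal to supply, 64 = 6Q, so Q* = 10.6667 and P* = 98.6667.
CS is the area between the demand curve and P* from 0 to Q*: (1/2)(10.6667)(53.3333) = 284.4444.

284.44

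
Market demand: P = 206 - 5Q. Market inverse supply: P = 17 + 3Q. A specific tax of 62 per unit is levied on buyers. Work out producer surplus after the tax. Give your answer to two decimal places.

Pre-tax equilibrium: 206 - 5Q = 17 + 3Q gives Q* = 23.625, P* = 87.875.
A tax on buyers shifts demand down by 62: (206 - 62) - 5Q = 17 + 3Q, so Q_t = 15.875. Buyers pay P_b = 126.625; sellers receive P_s = P_b - 62 = 64.625.
PS = (1/2)(Q_t)(P_s - 17) = (1/2)(15.875)(47.625) = 378.0234.

378.02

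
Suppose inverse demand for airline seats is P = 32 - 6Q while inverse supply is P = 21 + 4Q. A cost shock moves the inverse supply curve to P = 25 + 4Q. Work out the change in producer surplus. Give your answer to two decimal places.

-1.44

Initial equilibrium: Q_0 = 1.1, P_0 = 25.4; CS_0 = (1/2)(1.1)(6.6) = 3.63, PS_0 = (1/2)(1.1)(4.4) = 2.42.
New equilibrium: 32 - 6Q = 25 + 4Q gives Q_1 = 0.7, P_1 = 27.8; CS_1 = 1.47, PS_1 = 0.98.
Change in producer surplus = 0.98 - 2.42 = -1.44.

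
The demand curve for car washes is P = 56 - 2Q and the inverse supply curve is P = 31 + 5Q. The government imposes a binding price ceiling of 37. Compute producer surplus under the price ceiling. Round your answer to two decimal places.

3.60

Without the control, 56 - 2Q = 31 + 5Q so Q* = 3.5714 and P* = 48.8571.
At the ceiling price 37, quantity supplied is (37 - 31)/5 = 1.2; supply is the short side, so Q = 1.2 trades at P = 37.
PS is the triangle above supply below 37: (1/2)(1.2)(37 - 31) = 3.6.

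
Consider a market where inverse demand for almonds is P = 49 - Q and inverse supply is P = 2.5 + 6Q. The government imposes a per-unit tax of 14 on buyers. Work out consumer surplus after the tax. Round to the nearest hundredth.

10.78

Pre-tax equilibrium: 49 - Q = 2.5 + 6Q gives Q* = 6.6429, P* = 42.3571.
With the tax, buyers' net willingness to pay falls by 14: (49 - 14) - Q = 2.5 + 6Q, so Q_t = 4.6429. Buyers pay P_b = 44.3571; sellers receive P_s = P_b - 14 = 30.3571.
CS = (1/2)(Q_t)(49 - P_b) = (1/2)(4.6429)(4.6429) = 10.7781.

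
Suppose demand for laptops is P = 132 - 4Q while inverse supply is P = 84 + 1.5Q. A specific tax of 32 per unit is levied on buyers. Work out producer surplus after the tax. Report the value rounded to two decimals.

6.35

Pre-tax equilibrium: 132 - 4Q = 84 + 1.5Q gives Q* = 8.7273, P* = 97.0909.
A tax on buyers shifts demand down by 32: (132 - 32) - 4Q = 84 + 1.5Q, so Q_t = 2.9091. Buyers pay P_b = 120.3636; sellers receive P_s = P_b - 32 = 88.3636.
Producer surplus is the triangle above supply below P_s: (1/2)(2.9091)(88.3636 - 84) = 6.3471.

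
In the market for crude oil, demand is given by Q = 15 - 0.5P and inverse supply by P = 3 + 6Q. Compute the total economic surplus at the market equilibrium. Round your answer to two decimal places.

45.56

Rewriting demand in inverse form: P = 30 - 2Q.
Setting demand equal to supply, 27 = 8Q, so Q* = 3.375 and P* = 23.25.
Total surplus is the full triangle between the curves from 0 to Q*: (1/2)(3.375)(30 - 3) = 45.5625.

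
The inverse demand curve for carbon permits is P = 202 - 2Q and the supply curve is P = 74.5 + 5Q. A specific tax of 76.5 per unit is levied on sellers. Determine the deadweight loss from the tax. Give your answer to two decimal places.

418.02

Without the tax, 202 - 2Q = 74.5 + 5Q so Q* = 18.2143 and P* = 165.5714.
A tax on sellers shifts supply up by 76.5: 202 - 2Q = 74.5 + 5Q + 76.5, so Q_t = 7.2857. Buyers pay P_b = 187.4286; sellers receive P_s = P_b - 76.5 = 110.9286.
The welfare triangle lost has base Q* - Q_t = 10.9286 and height t = 76.5, so DWL = (1/2)(10.9286)(76.5) = 418.0179.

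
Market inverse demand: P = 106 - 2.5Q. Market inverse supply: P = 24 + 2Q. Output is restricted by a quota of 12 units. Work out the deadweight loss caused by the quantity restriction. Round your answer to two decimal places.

Without the quota, 106 - 2.5Q = 24 + 2Q gives Q* = 18.2222.
At Q = 12 the demand price is 106 - 2.5(12) = 76 and the supply price is 24 + 2(12) = 48.
Deadweight loss is the triangle between the curves from 12 to 18.2222: (1/2)(76 - 48)(18.2222 - 12) = 87.1111.

87.11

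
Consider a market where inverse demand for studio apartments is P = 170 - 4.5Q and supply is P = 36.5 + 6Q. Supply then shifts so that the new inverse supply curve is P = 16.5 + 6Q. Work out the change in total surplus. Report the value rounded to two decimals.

Initial equilibrium: Q_0 = 12.7143, P_0 = 112.7857; CS_0 = (1/2)(12.7143)(57.2143) = 363.7194, PS_0 = (1/2)(12.7143)(76.2857) = 484.9592.
New equilibrium: 170 - 4.5Q = 16.5 + 6Q gives Q_1 = 14.619, P_1 = 104.2143; CS_1 = 480.8622, PS_1 = 641.1497.
Change in total surplus = (480.8622 + 641.1497) - (363.7194 + 484.9592) = 273.3333.

273.33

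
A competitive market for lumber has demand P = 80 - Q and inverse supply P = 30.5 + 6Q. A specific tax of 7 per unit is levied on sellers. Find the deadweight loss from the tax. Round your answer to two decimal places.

3.50

Pre-tax equilibrium: 80 - Q = 30.5 + 6Q gives Q* = 7.0714, P* = 72.9286.
A tax on sellers shifts supply up by 7: 80 - Q = 30.5 + 6Q + 7, so Q_t = 6.0714. Buyers pay P_b = 73.9286; sellers receive P_s = P_b - 7 = 66.9286.
Deadweight loss is the triangle between the curves from Q_t to Q*: (1/2)(7.0714 - 6.0714)(7) = 3.5.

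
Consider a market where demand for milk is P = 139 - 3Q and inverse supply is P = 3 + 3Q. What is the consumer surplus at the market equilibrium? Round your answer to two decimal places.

Setting demand equal to supply, 136 = 6Q, so Q* = 22.6667 and P* = 71.
The demand choke price is 139, so CS = (1/2)(Q*)(139 - P*) = (1/2)(22.6667)(68) = 770.6667.

770.67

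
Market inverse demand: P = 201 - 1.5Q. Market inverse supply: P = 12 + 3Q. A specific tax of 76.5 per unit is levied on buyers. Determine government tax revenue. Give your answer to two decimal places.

Without the tax, 201 - 1.5Q = 12 + 3Q so Q* = 42 and P* = 138.
A tax on buyers shifts demand down by 76.5: (201 - 76.5) - 1.5Q = 12 + 3Q, so Q_t = 25. Buyers pay P_b = 163.5; sellers receive P_s = P_b - 76.5 = 87.
Revenue is the tax times quantity traded: 76.5 x 25 = 1912.5.

1912.50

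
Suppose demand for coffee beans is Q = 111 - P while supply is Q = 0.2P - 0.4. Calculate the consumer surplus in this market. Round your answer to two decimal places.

Rewriting demand in inverse form: P = 111 - Q.
Rewriting supply in inverse form: P = 2 + 5Q.
Setting demand equal to supply, 109 = 6Q, so Q* = 18.1667 and P* = 92.8333.
The demand choke price is 111, so CS = (1/2)(Q*)(111 - P*) = (1/2)(18.1667)(18.1667) = 165.0139.

165.01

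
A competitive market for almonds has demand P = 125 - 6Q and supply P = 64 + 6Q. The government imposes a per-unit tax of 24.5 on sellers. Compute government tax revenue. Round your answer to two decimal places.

74.52

Pre-tax equilibrium: 125 - 6Q = 64 + 6Q gives Q* = 5.0833, P* = 94.5.
A tax on sellers shifts supply up by 24.5: 125 - 6Q = 64 + 6Q + 24.5, so Q_t = 3.0417. Buyers pay P_b = 106.75; sellers receive P_s = P_b - 24.5 = 82.25.
Revenue is the tax times quantity traded: 24.5 x 3.0417 = 74.5208.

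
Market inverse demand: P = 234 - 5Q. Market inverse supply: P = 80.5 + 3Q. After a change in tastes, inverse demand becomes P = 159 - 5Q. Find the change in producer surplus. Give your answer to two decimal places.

-407.81

Initial equilibrium: Q_0 = 19.1875, P_0 = 138.0625; CS_0 = (1/2)(19.1875)(95.9375) = 920.4004, PS_0 = (1/2)(19.1875)(57.5625) = 552.2402.
New equilibrium: 159 - 5Q = 80.5 + 3Q gives Q_1 = 9.8125, P_1 = 109.9375; CS_1 = 240.7129, PS_1 = 144.4277.
Change in producer surplus = 144.4277 - 552.2402 = -407.8125.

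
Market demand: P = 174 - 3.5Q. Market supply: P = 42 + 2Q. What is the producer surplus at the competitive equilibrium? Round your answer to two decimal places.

Set 174 - 3.5Q = 42 + 2Q, which gives 132 = 5.5Q, so Q* = 24 and P* = 174 - 3.5(24) = 90.
The supply curve's price intercept is 42, so PS = (1/2)(Q*)(P* - 42) = (1/2)(24)(48) = 576.

576.00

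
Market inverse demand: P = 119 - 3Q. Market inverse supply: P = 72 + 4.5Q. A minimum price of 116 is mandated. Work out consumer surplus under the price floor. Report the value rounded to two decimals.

Free-market equilibrium: 119 - 3Q = 72 + 4.5Q gives Q* = 6.2667, P* = 100.2.
At the floor price 116, quantity demanded is (119 - 116)/3 = 1; demand is the short side, so Q = 1 trades at P = 116.
CS is the triangle under demand above 116: (1/2)(1)(119 - 116) = 1.5.

1.50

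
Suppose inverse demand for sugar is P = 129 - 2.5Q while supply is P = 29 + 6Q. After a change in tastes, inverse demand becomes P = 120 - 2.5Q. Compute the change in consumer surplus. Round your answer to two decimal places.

-29.74

Initial equilibrium: Q_0 = 11.7647, P_0 = 99.5882; CS_0 = (1/2)(11.7647)(29.4118) = 173.0104, PS_0 = (1/2)(11.7647)(70.5882) = 415.2249.
New equilibrium: 120 - 2.5Q = 29 + 6Q gives Q_1 = 10.7059, P_1 = 93.2353; CS_1 = 143.2699, PS_1 = 343.8478.
Change in consumer surplus = 143.2699 - 173.0104 = -29.7405.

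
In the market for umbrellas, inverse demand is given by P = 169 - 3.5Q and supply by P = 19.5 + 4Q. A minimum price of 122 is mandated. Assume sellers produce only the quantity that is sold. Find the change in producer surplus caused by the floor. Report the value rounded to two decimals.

221.10

Without the control, 169 - 3.5Q = 19.5 + 4Q so Q* = 19.9333 and P* = 99.2333.
At the floor price 122, quantity demanded is (169 - 122)/3.5 = 13.4286; demand is the short side, so Q = 13.4286 trades at P = 122.
PS goes from (1/2)(19.9333)(79.7333) = 794.6756 to 1015.7755 (computed as (122 - 19.5)(13.4286) - (1/2)(4)(13.4286)^2), a change of 221.1.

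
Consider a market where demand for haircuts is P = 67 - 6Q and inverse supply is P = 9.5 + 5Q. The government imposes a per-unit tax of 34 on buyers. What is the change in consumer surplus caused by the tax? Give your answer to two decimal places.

-68.28

Without the tax, 67 - 6Q = 9.5 + 5Q so Q* = 5.2273 and P* = 35.6364.
With the tax, buyers' net willingness to pay falls by 34: (67 - 34) - 6Q = 9.5 + 5Q, so Q_t = 2.1364. Buyers pay P_b = 54.1818; sellers receive P_s = P_b - 34 = 20.1818.
Consumers lose the trapezoid between P* and P_b out to Q_t plus the triangle from Q_t to Q*: change in CS = 13.6921 - 81.9731 = -68.281.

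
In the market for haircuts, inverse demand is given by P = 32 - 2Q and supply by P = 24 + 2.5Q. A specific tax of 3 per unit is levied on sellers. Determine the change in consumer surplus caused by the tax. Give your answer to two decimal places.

-1.93

Without the tax, 32 - 2Q = 24 + 2.5Q so Q* = 1.7778 and P* = 28.4444.
With the tax, sellers need 3 more per unit: 32 - 2Q = 24 + 2.5Q + 3, so Q_t = 1.1111. Buyers pay P_b = 29.7778; sellers receive P_s = P_b - 3 = 26.7778.
Consumers lose the trapezoid between P* and P_b out to Q_t plus the triangle from Q_t to Q*: change in CS = 1.2346 - 3.1605 = -1.9259.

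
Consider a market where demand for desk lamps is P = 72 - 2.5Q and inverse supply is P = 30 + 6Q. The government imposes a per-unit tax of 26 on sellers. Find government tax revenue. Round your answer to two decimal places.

Without the tax, 72 - 2.5Q = 30 + 6Q so Q* = 4.9412 and P* = 59.6471.
A tax on sellers shifts supply up by 26: 72 - 2.5Q = 30 + 6Q + 26, so Q_t = 1.8824. Buyers pay P_b = 67.2941; sellers receive P_s = P_b - 26 = 41.2941.
Tax revenue = t x Q_t = 26 x 1.8824 = 48.9412.

48.94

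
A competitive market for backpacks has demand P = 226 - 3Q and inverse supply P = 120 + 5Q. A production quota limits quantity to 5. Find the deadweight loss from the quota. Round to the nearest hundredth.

Without the quota, 226 - 3Q = 120 + 5Q gives Q* = 13.25.
At Q = 5 the demand price is 226 - 3(5) = 211 and the supply price is 120 + 5(5) = 145.
Deadweight loss is the triangle between the curves from 5 to 13.25: (1/2)(211 - 145)(13.25 - 5) = 272.25.

272.25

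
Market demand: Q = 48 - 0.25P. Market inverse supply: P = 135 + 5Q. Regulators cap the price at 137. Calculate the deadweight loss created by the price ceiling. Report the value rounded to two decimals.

Rewriting demand in inverse form: P = 192 - 4Q.
Without the control, 192 - 4Q = 135 + 5Q so Q* = 6.3333 and P* = 166.6667.
At P = 137, sellers supply (137 - 135)/5 = 0.4 while buyers want more, so the quantity traded is 0.4 at price 137.
At Q = 0.4 the demand price is 190.4 and the supply price is 137. Deadweight loss is the triangle between the curves from 0.4 to 6.3333: (1/2)(190.4 - 137)(6.3333 - 0.4) = 158.42.

158.42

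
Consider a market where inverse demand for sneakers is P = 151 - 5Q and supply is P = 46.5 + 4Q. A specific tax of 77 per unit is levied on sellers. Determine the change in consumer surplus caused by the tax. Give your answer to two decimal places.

-313.70

Without the tax, 151 - 5Q = 46.5 + 4Q so Q* = 11.6111 and P* = 92.9444.
A tax on sellers shifts supply up by 77: 151 - 5Q = 46.5 + 4Q + 77, so Q_t = 3.0556. Buyers pay P_b = 135.7222; sellers receive P_s = P_b - 77 = 58.7222.
Consumers lose the trapezoid between P* and P_b out to Q_t plus the triangle from Q_t to Q*: change in CS = 23.341 - 337.0448 = -313.7037.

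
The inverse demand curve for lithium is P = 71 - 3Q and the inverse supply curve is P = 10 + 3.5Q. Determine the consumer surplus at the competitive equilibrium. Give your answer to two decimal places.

132.11

Setting demand equal to supply, 61 = 6.5Q, so Q* = 9.3846 and P* = 42.8462.
Consumer surplus is the triangle under demand above P*: (1/2)(9.3846)(71 - 42.8462) = (1/2)(9.3846)(28.1538) = 132.1065.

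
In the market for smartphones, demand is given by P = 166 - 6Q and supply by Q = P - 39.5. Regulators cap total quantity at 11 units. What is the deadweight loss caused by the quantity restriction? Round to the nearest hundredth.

Rewriting supply in inverse form: P = 39.5 + Q.
Unrestricted equilibrium: Q* = (166 - 39.5)/(6 + 1) = 18.0714.
At Q = 11 the demand price is 166 - 6(11) = 100 and the supply price is 39.5 + (11) = 50.5.
DWL = (1/2)(gap between curves at 11) x (Q* - 11) = (1/2)(49.5)(7.0714) = 175.0179.

175.02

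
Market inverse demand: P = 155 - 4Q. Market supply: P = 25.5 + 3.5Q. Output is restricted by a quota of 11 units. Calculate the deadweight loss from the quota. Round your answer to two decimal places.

147.27

Without the quota, 155 - 4Q = 25.5 + 3.5Q gives Q* = 17.2667.
At Q = 11 the demand price is 155 - 4(11) = 111 and the supply price is 25.5 + 3.5(11) = 64.
Deadweight loss is the triangle between the curves from 11 to 17.2667: (1/2)(111 - 64)(17.2667 - 11) = 147.2667.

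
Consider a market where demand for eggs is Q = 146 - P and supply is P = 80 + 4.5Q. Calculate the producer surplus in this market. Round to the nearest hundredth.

Rewriting demand in inverse form: P = 146 - Q.
Setting demand equal to supply, 66 = 5.5Q, so Q* = 12 and P* = 134.
PS is the area between P* and the supply curve from 0 to Q*: (1/2)(12)(54) = 324.

324.00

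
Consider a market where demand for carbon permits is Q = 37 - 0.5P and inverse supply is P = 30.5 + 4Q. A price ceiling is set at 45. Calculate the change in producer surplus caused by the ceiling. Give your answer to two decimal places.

Rewriting demand in inverse form: P = 74 - 2Q.
Without the control, 74 - 2Q = 30.5 + 4Q so Q* = 7.25 and P* = 59.5.
At P = 45, sellers supply (45 - 30.5)/4 = 3.625 while buyers want more, so the quantity traded is 3.625 at price 45.
PS goes from (1/2)(7.25)(29) = 105.125 to 26.2812 (computed as (45 - 30.5)(3.625) - (1/2)(4)(3.625)^2), a change of -78.8438.

-78.84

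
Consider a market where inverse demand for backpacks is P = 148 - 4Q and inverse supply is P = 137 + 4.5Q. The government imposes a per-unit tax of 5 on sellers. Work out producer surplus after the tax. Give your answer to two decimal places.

Pre-tax equilibrium: 148 - 4Q = 137 + 4.5Q gives Q* = 1.2941, P* = 142.8235.
With the tax, sellers need 5 more per unit: 148 - 4Q = 137 + 4.5Q + 5, so Q_t = 0.7059. Buyers pay P_b = 145.1765; sellers receive P_s = P_b - 5 = 140.1765.
PS = (1/2)(Q_t)(P_s - 137) = (1/2)(0.7059)(3.1765) = 1.1211.

1.12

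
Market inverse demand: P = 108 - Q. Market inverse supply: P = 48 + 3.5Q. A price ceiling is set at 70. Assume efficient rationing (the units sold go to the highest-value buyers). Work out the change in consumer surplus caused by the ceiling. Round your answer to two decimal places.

130.21

Without the control, 108 - Q = 48 + 3.5Q so Q* = 13.3333 and P* = 94.6667.
At the ceiling price 70, quantity supplied is (70 - 48)/3.5 = 6.2857; supply is the short side, so Q = 6.2857 trades at P = 70.
CS goes from (1/2)(13.3333)(13.3333) = 88.8889 to 219.102 (computed as (108 - 70)(6.2857) - (1/2)(1)(6.2857)^2), a change of 130.2132.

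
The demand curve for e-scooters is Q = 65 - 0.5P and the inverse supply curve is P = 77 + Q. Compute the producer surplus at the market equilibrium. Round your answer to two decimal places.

Rewriting demand in inverse form: P = 130 - 2Q.
Setting demand equal to supply, 53 = 3Q, so Q* = 17.6667 and P* = 94.6667.
The supply curve's price intercept is 77, so PS = (1/2)(Q*)(P* - 77) = (1/2)(17.6667)(17.6667) = 156.0556.

156.06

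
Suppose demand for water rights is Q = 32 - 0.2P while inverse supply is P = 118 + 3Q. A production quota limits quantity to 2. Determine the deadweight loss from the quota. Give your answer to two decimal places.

42.25

Rewriting demand in inverse form: P = 160 - 5Q.
Unrestricted equilibrium: Q* = (160 - 118)/(5 + 3) = 5.25.
At Q = 2 the demand price is 160 - 5(2) = 150 and the supply price is 118 + 3(2) = 124.
Deadweight loss is the triangle between the curves from 2 to 5.25: (1/2)(150 - 124)(5.25 - 2) = 42.25.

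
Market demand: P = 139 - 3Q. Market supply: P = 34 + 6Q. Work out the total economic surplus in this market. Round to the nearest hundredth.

Set 139 - 3Q = 34 + 6Q, which gives 105 = 9Q, so Q* = 11.6667 and P* = 139 - 3(11.6667) = 104.
CS = (1/2)(11.6667)(35) = 204.1667 and PS = (1/2)(11.6667)(70) = 408.3333, so total surplus = 612.5.

612.50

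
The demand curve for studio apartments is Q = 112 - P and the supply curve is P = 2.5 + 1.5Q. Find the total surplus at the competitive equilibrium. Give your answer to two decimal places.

2398.05

Rewriting demand in inverse form: P = 112 - Q.
Equilibrium: 112 - Q = 2.5 + 1.5Q, so Q* = 43.8 and P* = 68.2.
CS = (1/2)(43.8)(43.8) = 959.22 and PS = (1/2)(43.8)(65.7) = 1438.83, so total surplus = 2398.05.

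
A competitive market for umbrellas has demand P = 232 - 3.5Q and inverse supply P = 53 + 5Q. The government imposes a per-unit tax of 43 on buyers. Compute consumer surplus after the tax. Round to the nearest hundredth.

448.00

Pre-tax equilibrium: 232 - 3.5Q = 53 + 5Q gives Q* = 21.0588, P* = 158.2941.
A tax on buyers shifts demand down by 43: (232 - 43) - 3.5Q = 53 + 5Q, so Q_t = 16. Buyers pay P_b = 176; sellers receive P_s = P_b - 43 = 133.
Consumer surplus is the triangle under demand above P_b: (1/2)(16)(232 - 176) = 448.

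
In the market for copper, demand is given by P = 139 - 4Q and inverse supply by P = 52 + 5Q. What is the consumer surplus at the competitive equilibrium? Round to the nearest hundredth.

186.89

Set 139 - 4Q = 52 + 5Q, which gives 87 = 9Q, so Q* = 9.6667 and P* = 139 - 4(9.6667) = 100.3333.
CS is the area between the demand curve and P* from 0 to Q*: (1/2)(9.6667)(38.6667) = 186.8889.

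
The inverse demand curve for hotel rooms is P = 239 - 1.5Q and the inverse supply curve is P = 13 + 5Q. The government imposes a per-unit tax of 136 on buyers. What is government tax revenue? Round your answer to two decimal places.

Without the tax, 239 - 1.5Q = 13 + 5Q so Q* = 34.7692 and P* = 186.8462.
With the tax, buyers' net willingness to pay falls by 136: (239 - 136) - 1.5Q = 13 + 5Q, so Q_t = 13.8462. Buyers pay P_b = 218.2308; sellers receive P_s = P_b - 136 = 82.2308.
Revenue is the tax times quantity traded: 136 x 13.8462 = 1883.0769.

1883.08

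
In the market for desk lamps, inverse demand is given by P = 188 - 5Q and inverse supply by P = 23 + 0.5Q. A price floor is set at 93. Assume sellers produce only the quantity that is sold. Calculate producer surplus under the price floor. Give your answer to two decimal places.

Without the control, 188 - 5Q = 23 + 0.5Q so Q* = 30 and P* = 38.
At P = 93, buyers demand (188 - 93)/5 = 19 while sellers would supply more, so the quantity traded is 19 at price 93.
The supply price at Q = 19 is 32.5. PS is the trapezoid between 93 and supply over [0, 19]: (1/2)[(93 - 23) + (93 - 32.5)](19) = 1239.75.

1239.75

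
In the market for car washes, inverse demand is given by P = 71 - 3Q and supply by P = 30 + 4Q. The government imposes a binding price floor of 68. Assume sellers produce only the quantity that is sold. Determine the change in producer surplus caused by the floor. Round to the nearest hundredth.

Without the control, 71 - 3Q = 30 + 4Q so Q* = 5.8571 and P* = 53.4286.
At the floor price 68, quantity demanded is (71 - 68)/3 = 1; demand is the short side, so Q = 1 trades at P = 68.
PS goes from (1/2)(5.8571)(23.4286) = 68.6122 to 36 (computed as (68 - 30)(1) - (1/2)(4)(1)^2), a change of -32.6122.

-32.61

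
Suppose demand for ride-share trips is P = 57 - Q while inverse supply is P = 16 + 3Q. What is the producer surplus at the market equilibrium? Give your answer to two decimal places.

157.59

Set 57 - Q = 16 + 3Q, which gives 41 = 4Q, so Q* = 10.25 and P* = 57 - (10.25) = 46.75.
The supply curve's price intercept is 16, so PS = (1/2)(Q*)(P* - 16) = (1/2)(10.25)(30.75) = 157.5938.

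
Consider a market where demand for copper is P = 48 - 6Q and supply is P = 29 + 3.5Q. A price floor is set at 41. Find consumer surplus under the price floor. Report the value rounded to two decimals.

4.08

Free-market equilibrium: 48 - 6Q = 29 + 3.5Q gives Q* = 2, P* = 36.
At P = 41, buyers demand (48 - 41)/6 = 1.1667 while sellers would supply more, so the quantity traded is 1.1667 at price 41.
CS is the triangle under demand above 41: (1/2)(1.1667)(48 - 41) = 4.0833.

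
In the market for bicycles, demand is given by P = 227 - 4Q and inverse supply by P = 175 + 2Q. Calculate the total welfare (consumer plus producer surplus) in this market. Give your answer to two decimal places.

Setting demand equal to supply, 52 = 6Q, so Q* = 8.6667 and P* = 192.3333.
CS = (1/2)(8.6667)(34.6667) = 150.2222 and PS = (1/2)(8.6667)(17.3333) = 75.1111, so total surplus = 225.3333.

225.33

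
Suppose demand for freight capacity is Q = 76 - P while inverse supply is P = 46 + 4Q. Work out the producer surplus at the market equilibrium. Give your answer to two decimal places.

72.00

Rewriting demand in inverse form: P = 76 - Q.
Setting demand equal to supply, 30 = 5Q, so Q* = 6 and P* = 70.
Producer surplus is the triangle above supply below P*: (1/2)(6)(70 - 46) = (1/2)(6)(24) = 72.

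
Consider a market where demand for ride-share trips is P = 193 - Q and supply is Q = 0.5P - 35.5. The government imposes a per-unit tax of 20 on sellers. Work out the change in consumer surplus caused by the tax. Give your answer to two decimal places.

-248.89

Rewriting supply in inverse form: P = 71 + 2Q.
Pre-tax equilibrium: 193 - Q = 71 + 2Q gives Q* = 40.6667, P* = 152.3333.
With the tax, sellers need 20 more per unit: 193 - Q = 71 + 2Q + 20, so Q_t = 34. Buyers pay P_b = 159; sellers receive P_s = P_b - 20 = 139.
Consumers lose the trapezoid between P* and P_b out to Q_t plus the triangle from Q_t to Q*: change in CS = 578 - 826.8889 = -248.8889.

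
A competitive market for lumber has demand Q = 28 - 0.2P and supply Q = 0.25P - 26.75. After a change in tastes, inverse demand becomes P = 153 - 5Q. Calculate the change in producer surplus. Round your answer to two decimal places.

Rewriting demand in inverse form: P = 140 - 5Q.
Rewriting supply in inverse form: P = 107 + 4Q.
Initial equilibrium: Q_0 = 3.6667, P_0 = 121.6667; CS_0 = (1/2)(3.6667)(18.3333) = 33.6111, PS_0 = (1/2)(3.6667)(14.6667) = 26.8889.
New equilibrium: 153 - 5Q = 107 + 4Q gives Q_1 = 5.1111, P_1 = 127.4444; CS_1 = 65.3086, PS_1 = 52.2469.
Change in producer surplus = 52.2469 - 26.8889 = 25.358.

25.36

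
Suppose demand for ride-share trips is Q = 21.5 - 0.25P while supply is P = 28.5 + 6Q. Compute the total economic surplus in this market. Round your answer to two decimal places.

165.31

Rewriting demand in inverse form: P = 86 - 4Q.
Setting demand equal to supply, 57.5 = 10Q, so Q* = 5.75 and P* = 63.
Total surplus is the full triangle between the curves from 0 to Q*: (1/2)(5.75)(86 - 28.5) = 165.3125.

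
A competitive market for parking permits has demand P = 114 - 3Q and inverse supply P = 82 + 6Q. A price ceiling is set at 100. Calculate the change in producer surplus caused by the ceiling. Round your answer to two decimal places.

-10.93

Free-market equilibrium: 114 - 3Q = 82 + 6Q gives Q* = 3.5556, P* = 103.3333.
At the ceiling price 100, quantity supplied is (100 - 82)/6 = 3; supply is the short side, so Q = 3 trades at P = 100.
PS goes from (1/2)(3.5556)(21.3333) = 37.9259 to 27 (computed as (100 - 82)(3) - (1/2)(6)(3)^2), a change of -10.9259.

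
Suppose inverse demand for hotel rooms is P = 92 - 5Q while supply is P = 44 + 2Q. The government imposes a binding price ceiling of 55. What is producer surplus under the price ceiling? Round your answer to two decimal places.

30.25

Without the control, 92 - 5Q = 44 + 2Q so Q* = 6.8571 and P* = 57.7143.
At P = 55, sellers supply (55 - 44)/2 = 5.5 while buyers want more, so the quantity traded is 5.5 at price 55.
PS is the triangle above supply below 55: (1/2)(5.5)(55 - 44) = 30.25.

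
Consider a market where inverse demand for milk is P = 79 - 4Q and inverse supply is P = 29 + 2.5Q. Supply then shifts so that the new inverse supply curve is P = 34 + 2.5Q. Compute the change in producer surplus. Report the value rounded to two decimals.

-14.05

Initial equilibrium: Q_0 = 7.6923, P_0 = 48.2308; CS_0 = (1/2)(7.6923)(30.7692) = 118.3432, PS_0 = (1/2)(7.6923)(19.2308) = 73.9645.
New equilibrium: 79 - 4Q = 34 + 2.5Q gives Q_1 = 6.9231, P_1 = 51.3077; CS_1 = 95.858, PS_1 = 59.9112.
Change in producer surplus = 59.9112 - 73.9645 = -14.0533.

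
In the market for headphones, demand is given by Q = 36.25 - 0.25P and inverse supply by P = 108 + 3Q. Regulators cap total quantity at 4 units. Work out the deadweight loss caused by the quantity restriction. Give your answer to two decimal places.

Rewriting demand in inverse form: P = 145 - 4Q.
Without the quota, 145 - 4Q = 108 + 3Q gives Q* = 5.2857.
At Q = 4 the demand price is 145 - 4(4) = 129 and the supply price is 108 + 3(4) = 120.
DWL = (1/2)(gap between curves at 4) x (Q* - 4) = (1/2)(9)(1.2857) = 5.7857.

5.79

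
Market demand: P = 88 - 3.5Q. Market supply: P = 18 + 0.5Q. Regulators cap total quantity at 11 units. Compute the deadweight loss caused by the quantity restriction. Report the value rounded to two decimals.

Unrestricted equilibrium: Q* = (88 - 18)/(3.5 + 0.5) = 17.5.
At Q = 11 the demand price is 88 - 3.5(11) = 49.5 and the supply price is 18 + 0.5(11) = 23.5.
DWL = (1/2)(gap between curves at 11) x (Q* - 11) = (1/2)(26)(6.5) = 84.5.

84.50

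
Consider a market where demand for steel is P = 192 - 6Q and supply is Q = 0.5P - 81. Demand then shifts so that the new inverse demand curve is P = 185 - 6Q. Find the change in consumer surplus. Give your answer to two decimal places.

Rewriting supply in inverse form: P = 162 + 2Q.
Initial equilibrium: Q_0 = 3.75, P_0 = 169.5; CS_0 = (1/2)(3.75)(22.5) = 42.1875, PS_0 = (1/2)(3.75)(7.5) = 14.0625.
New equilibrium: 185 - 6Q = 162 + 2Q gives Q_1 = 2.875, P_1 = 167.75; CS_1 = 24.7969, PS_1 = 8.2656.
Change in consumer surplus = 24.7969 - 42.1875 = -17.3906.

-17.39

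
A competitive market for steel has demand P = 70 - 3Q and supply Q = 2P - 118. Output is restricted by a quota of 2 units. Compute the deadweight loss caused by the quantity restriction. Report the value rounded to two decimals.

2.29

Rewriting supply in inverse form: P = 59 + 0.5Q.
Unrestricted equilibrium: Q* = (70 - 59)/(3 + 0.5) = 3.1429.
At Q = 2 the demand price is 70 - 3(2) = 64 and the supply price is 59 + 0.5(2) = 60.
DWL = (1/2)(gap between curves at 2) x (Q* - 2) = (1/2)(4)(1.1429) = 2.2857.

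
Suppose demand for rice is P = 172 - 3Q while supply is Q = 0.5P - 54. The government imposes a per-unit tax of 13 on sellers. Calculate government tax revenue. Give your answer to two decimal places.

132.60

Rewriting supply in inverse form: P = 108 + 2Q.
Without the tax, 172 - 3Q = 108 + 2Q so Q* = 12.8 and P* = 133.6.
With the tax, sellers need 13 more per unit: 172 - 3Q = 108 + 2Q + 13, so Q_t = 10.2. Buyers pay P_b = 141.4; sellers receive P_s = P_b - 13 = 128.4.
Revenue is the tax times quantity traded: 13 x 10.2 = 132.6.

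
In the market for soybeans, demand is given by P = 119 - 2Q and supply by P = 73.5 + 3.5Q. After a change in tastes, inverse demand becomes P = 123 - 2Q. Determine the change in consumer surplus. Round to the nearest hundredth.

12.56

Initial equilibrium: Q_0 = 8.2727, P_0 = 102.4545; CS_0 = (1/2)(8.2727)(16.5455) = 68.438, PS_0 = (1/2)(8.2727)(28.9545) = 119.7665.
New equilibrium: 123 - 2Q = 73.5 + 3.5Q gives Q_1 = 9, P_1 = 105; CS_1 = 81, PS_1 = 141.75.
Change in consumer surplus = 81 - 68.438 = 12.562.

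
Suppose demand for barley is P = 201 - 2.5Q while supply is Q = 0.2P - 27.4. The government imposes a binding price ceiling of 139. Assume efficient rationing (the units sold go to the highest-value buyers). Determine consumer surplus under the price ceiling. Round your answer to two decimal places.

24.60

Rewriting supply in inverse form: P = 137 + 5Q.
Without the control, 201 - 2.5Q = 137 + 5Q so Q* = 8.5333 and P* = 179.6667.
At the ceiling price 139, quantity supplied is (139 - 137)/5 = 0.4; supply is the short side, so Q = 0.4 trades at P = 139.
The demand price at Q = 0.4 is 200. CS is the trapezoid between demand and 139 over [0, 0.4]: (1/2)[(201 - 139) + (200 - 139)](0.4) = 24.6.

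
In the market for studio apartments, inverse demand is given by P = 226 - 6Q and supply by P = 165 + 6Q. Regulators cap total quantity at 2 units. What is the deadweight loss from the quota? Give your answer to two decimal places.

57.04

Without the quota, 226 - 6Q = 165 + 6Q gives Q* = 5.0833.
At Q = 2 the demand price is 226 - 6(2) = 214 and the supply price is 165 + 6(2) = 177.
DWL = (1/2)(gap between curves at 2) x (Q* - 2) = (1/2)(37)(3.0833) = 57.0417.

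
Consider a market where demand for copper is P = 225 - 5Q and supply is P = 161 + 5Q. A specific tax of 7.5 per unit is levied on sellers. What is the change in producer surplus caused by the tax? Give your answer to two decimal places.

Pre-tax equilibrium: 225 - 5Q = 161 + 5Q gives Q* = 6.4, P* = 193.
A tax on sellers shifts supply up by 7.5: 225 - 5Q = 161 + 5Q + 7.5, so Q_t = 5.65. Buyers pay P_b = 196.75; sellers receive P_s = P_b - 7.5 = 189.25.
Producers lose the trapezoid between P_s and P* out to Q_t plus the triangle from Q_t to Q*: change in PS = 79.8063 - 102.4 = -22.5938.

-22.59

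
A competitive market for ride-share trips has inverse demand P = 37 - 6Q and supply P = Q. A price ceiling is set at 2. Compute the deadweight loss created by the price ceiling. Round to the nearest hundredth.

37.79

Free-market equilibrium: 37 - 6Q = Q gives Q* = 5.2857, P* = 5.2857.
At P = 2, sellers supply (2 - 0)/1 = 2 while buyers want more, so the quantity traded is 2 at price 2.
The lost-trades triangle has base Q* - 2 = 3.2857 and height equal to the gap between the curves at Q = 2, which is 25 - 2 = 23. DWL = (1/2)(3.2857)(23) = 37.7857.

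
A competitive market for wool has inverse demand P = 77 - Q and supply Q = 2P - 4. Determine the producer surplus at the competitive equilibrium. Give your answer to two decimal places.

Rewriting supply in inverse form: P = 2 + 0.5Q.
Setting demand equal to supply, 75 = 1.5Q, so Q* = 50 and P* = 27.
The supply curve's price intercept is 2, so PS = (1/2)(Q*)(P* - 2) = (1/2)(50)(25) = 625.

625.00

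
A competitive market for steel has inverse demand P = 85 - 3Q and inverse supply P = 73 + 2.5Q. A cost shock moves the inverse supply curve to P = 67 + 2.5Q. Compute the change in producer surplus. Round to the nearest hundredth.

Initial equilibrium: Q_0 = 2.1818, P_0 = 78.4545; CS_0 = (1/2)(2.1818)(6.5455) = 7.1405, PS_0 = (1/2)(2.1818)(5.4545) = 5.9504.
New equilibrium: 85 - 3Q = 67 + 2.5Q gives Q_1 = 3.2727, P_1 = 75.1818; CS_1 = 16.0661, PS_1 = 13.3884.
Change in producer surplus = 13.3884 - 5.9504 = 7.438.

7.44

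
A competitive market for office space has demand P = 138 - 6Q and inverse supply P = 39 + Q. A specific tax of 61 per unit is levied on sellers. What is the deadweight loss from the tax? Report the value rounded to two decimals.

Without the tax, 138 - 6Q = 39 + Q so Q* = 14.1429 and P* = 53.1429.
A tax on sellers shifts supply up by 61: 138 - 6Q = 39 + Q + 61, so Q_t = 5.4286. Buyers pay P_b = 105.4286; sellers receive P_s = P_b - 61 = 44.4286.
Deadweight loss is the triangle between the curves from Q_t to Q*: (1/2)(14.1429 - 5.4286)(61) = 265.7857.

265.79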